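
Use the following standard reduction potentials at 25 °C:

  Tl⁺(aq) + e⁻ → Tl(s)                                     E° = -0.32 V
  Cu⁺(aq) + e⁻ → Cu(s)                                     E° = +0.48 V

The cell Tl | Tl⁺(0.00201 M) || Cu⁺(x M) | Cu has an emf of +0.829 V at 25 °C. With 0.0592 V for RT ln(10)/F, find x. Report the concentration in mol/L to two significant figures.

0.0062 M

Cu⁺/Cu is the cathode, Tl⁺/Tl the anode: E°cell = +0.80 V, n = 1.
Overall reaction: Cu⁺(aq) + Tl(s) → Cu(s) + Tl⁺(aq); Q = [Tl⁺]^1/[Cu⁺]^1.
From E = E° − (0.0592/n) log Q: log Q = (E° − E)·n/0.0592 = (+0.80 − (+0.829))·1/0.0592 = -0.4899.
So 1·log[Cu⁺] = 1·log(0.00201) − log Q = -2.6968 − (-0.4899) = -2.2069; [Cu⁺] = 10^(-2.2069) ≈ 0.0062 M.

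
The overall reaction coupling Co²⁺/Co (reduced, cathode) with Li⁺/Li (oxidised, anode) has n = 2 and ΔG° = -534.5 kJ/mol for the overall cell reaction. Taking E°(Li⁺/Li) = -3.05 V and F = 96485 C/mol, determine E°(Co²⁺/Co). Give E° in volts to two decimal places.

-0.28 V

E°cell = −ΔG°/(nF) = −(-534.5×10³)/((2)(96485)) = +2.770 V.
Since Co²⁺/Co is the cathode and Li⁺/Li the anode, E°cell = E°(Co²⁺/Co) − E°(Li⁺/Li).
So E°(Co²⁺/Co) = E°cell + E°(Li⁺/Li) = +2.770 + (-3.05) = -0.28 V.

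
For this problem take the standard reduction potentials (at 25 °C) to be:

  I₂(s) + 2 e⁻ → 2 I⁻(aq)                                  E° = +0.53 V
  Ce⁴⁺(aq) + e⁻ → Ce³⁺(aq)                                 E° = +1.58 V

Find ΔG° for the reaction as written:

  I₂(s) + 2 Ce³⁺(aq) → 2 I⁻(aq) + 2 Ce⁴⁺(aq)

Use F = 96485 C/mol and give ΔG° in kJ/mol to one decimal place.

+202.6 kJ/mol

As written, I₂/I⁻ is reduced (cathode) and Ce⁴⁺/Ce³⁺ is oxidised (anode), so E°cell = (+0.53) − (+1.58) = -1.05 V.
Balancing electrons gives n = 2.
ΔG° = −nFE° = −(2)(96485)(-1.05) = 202,618 J = +202.6 kJ/mol.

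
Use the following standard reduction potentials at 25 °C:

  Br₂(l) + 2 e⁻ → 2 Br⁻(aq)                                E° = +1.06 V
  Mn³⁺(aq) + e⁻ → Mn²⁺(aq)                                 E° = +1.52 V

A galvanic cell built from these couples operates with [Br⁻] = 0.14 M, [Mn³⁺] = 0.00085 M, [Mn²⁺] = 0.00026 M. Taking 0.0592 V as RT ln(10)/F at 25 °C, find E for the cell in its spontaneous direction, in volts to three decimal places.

Mn³⁺/Mn²⁺ is the cathode (higher E°), Br₂/Br⁻ the anode: E°cell = +1.52 − (+1.06) = +0.46 V, n = 2.
Overall: 2 Mn³⁺(aq) + 2 Br⁻(aq) → 2 Mn²⁺(aq) + Br₂(l)
Q = [Mn²⁺]^2 / ([Mn³⁺]^2·[Br⁻]^2); log Q = 0.679.
E = E° − (0.0592/n) log Q = +0.46 − (0.0592/2)(0.679) = +0.440 V.

+0.440 V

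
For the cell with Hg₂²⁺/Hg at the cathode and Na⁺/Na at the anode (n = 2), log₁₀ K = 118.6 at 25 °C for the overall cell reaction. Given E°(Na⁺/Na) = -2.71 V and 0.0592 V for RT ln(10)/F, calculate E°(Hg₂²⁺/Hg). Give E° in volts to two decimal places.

+0.80 V

E°cell = (0.0592/n)·log K = (0.0592/2)(118.6) = +3.511 V.
Since Hg₂²⁺/Hg is the cathode and Na⁺/Na the anode, E°cell = E°(Hg₂²⁺/Hg) − E°(Na⁺/Na).
So E°(Hg₂²⁺/Hg) = E°cell + E°(Na⁺/Na) = +3.511 + (-2.71) = +0.80 V.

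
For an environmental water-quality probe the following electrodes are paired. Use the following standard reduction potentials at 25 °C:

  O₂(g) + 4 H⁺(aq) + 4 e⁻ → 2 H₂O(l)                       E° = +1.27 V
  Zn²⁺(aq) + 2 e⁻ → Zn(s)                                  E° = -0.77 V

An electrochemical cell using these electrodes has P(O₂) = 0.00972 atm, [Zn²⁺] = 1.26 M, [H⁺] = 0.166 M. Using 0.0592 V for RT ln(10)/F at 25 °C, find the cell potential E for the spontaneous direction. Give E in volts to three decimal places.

+1.961 V

O₂/H₂O is the cathode (higher E°), Zn²⁺/Zn the anode: E°cell = +1.27 − (-0.77) = +2.04 V, n = 4.
Overall: O₂(g) + 4 H⁺(aq) + 2 Zn(s) → 2 H₂O(l) + 2 Zn²⁺(aq)
Q = [Zn²⁺]^2 / (P(O₂)·[H⁺]^4); log Q = 5.333.
E = E° − (0.0592/n) log Q = +2.04 − (0.0592/4)(5.333) = +1.961 V.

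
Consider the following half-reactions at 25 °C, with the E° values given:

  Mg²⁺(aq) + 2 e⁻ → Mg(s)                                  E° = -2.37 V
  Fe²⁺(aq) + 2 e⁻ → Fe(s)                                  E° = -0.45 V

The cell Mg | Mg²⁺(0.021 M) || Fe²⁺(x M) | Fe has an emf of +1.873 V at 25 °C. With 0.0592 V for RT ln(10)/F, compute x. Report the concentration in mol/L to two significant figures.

0.00054 M

Fe²⁺/Fe is the cathode, Mg²⁺/Mg the anode: E°cell = +1.92 V, n = 2.
Overall reaction: Fe²⁺(aq) + Mg(s) → Fe(s) + Mg²⁺(aq); Q = [Mg²⁺]^1/[Fe²⁺]^1.
From E = E° − (0.0592/n) log Q: log Q = (E° − E)·n/0.0592 = (+1.92 − (+1.873))·2/0.0592 = 1.5878.
So 1·log[Fe²⁺] = 1·log(0.021) − log Q = -1.6778 − (1.5878) = -3.2656; [Fe²⁺] = 10^(-3.2656) ≈ 0.00054 M.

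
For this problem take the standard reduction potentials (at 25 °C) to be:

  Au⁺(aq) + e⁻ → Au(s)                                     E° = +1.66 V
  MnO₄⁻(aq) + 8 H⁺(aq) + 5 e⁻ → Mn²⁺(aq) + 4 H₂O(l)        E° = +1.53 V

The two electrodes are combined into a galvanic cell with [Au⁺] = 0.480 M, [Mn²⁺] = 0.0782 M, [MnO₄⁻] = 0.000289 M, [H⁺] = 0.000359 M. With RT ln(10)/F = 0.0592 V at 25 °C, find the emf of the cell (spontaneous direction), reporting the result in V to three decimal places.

+0.466 V

Au⁺/Au is the cathode (higher E°), MnO₄⁻/Mn²⁺ the anode: E°cell = +1.66 − (+1.53) = +0.13 V, n = 5.
Overall: 5 Au⁺(aq) + Mn²⁺(aq) + 4 H₂O(l) → 5 Au(s) + MnO₄⁻(aq) + 8 H⁺(aq)
Q = [MnO₄⁻]·[H⁺]^8 / ([Au⁺]^5·[Mn²⁺]); log Q = -28.398.
E = E° − (0.0592/n) log Q = +0.13 − (0.0592/5)(-28.398) = +0.466 V.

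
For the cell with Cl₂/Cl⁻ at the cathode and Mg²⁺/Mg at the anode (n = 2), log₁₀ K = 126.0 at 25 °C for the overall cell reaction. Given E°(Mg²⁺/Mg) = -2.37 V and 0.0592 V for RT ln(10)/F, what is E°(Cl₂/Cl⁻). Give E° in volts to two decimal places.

+1.36 V

E°cell = (0.0592/n)·log K = (0.0592/2)(126.0) = +3.730 V.
Since Cl₂/Cl⁻ is the cathode and Mg²⁺/Mg the anode, E°cell = E°(Cl₂/Cl⁻) − E°(Mg²⁺/Mg).
So E°(Cl₂/Cl⁻) = E°cell + E°(Mg²⁺/Mg) = +3.730 + (-2.37) = +1.36 V.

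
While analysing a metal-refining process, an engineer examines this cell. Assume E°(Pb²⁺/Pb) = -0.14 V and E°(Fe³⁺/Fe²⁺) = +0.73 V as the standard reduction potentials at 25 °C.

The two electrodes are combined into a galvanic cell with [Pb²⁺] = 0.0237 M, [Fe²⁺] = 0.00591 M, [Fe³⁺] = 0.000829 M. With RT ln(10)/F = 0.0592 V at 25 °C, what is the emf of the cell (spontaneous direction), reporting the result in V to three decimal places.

+0.868 V

Fe³⁺/Fe²⁺ is the cathode (higher E°), Pb²⁺/Pb the anode: E°cell = +0.73 − (-0.14) = +0.87 V, n = 2.
Overall: 2 Fe³⁺(aq) + Pb(s) → 2 Fe²⁺(aq) + Pb²⁺(aq)
Q = [Fe²⁺]^2·[Pb²⁺] / ([Fe³⁺]^2); log Q = 0.081.
E = E° − (0.0592/n) log Q = +0.87 − (0.0592/2)(0.081) = +0.868 V.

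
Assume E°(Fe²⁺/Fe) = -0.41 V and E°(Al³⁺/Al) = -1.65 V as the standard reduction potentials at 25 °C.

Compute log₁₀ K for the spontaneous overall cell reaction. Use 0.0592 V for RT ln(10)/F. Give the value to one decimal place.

Cathode: Fe²⁺/Fe; anode: Al³⁺/Al. E°cell = +1.24 V, n = 6.
log K = nE°cell / 0.0592 = (6)(+1.24) / 0.0592 = 125.7.

125.7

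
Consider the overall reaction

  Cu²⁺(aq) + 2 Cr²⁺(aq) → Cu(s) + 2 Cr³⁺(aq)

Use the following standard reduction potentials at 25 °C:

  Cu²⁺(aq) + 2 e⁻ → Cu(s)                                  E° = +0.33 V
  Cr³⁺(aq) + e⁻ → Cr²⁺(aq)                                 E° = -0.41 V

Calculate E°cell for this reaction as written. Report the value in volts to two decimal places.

+0.74 V

The Cu²⁺/Cu couple has the higher reduction potential, so it is the cathode; Cr³⁺/Cr²⁺ is oxidised at the anode.
E°cell = E°(cathode) − E°(anode) = (+0.33) − (-0.41) = +0.74 V.
Since E°cell > 0, the reaction is spontaneous under standard conditions.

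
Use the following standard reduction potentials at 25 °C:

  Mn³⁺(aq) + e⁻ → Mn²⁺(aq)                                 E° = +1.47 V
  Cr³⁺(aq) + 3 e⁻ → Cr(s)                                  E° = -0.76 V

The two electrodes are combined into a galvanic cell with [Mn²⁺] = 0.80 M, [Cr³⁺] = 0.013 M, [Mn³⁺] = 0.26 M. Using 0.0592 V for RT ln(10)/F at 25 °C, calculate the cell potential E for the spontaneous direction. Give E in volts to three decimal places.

+2.238 V

Mn³⁺/Mn²⁺ is the cathode (higher E°), Cr³⁺/Cr the anode: E°cell = +1.47 − (-0.76) = +2.23 V, n = 3.
Overall: 3 Mn³⁺(aq) + Cr(s) → 3 Mn²⁺(aq) + Cr³⁺(aq)
Q = [Mn²⁺]^3·[Cr³⁺] / ([Mn³⁺]^3); log Q = -0.422.
E = E° − (0.0592/n) log Q = +2.23 − (0.0592/3)(-0.422) = +2.238 V.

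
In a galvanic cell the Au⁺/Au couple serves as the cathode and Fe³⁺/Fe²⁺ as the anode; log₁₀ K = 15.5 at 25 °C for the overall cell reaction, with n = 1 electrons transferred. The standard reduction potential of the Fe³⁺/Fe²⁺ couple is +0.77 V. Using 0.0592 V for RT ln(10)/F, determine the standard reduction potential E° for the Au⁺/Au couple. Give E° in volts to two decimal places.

+1.69 V

E°cell = (0.0592/n)·log K = (0.0592/1)(15.5) = +0.918 V.
Since Au⁺/Au is the cathode and Fe³⁺/Fe²⁺ the anode, E°cell = E°(Au⁺/Au) − E°(Fe³⁺/Fe²⁺).
So E°(Au⁺/Au) = E°cell + E°(Fe³⁺/Fe²⁺) = +0.918 + (+0.77) = +1.69 V.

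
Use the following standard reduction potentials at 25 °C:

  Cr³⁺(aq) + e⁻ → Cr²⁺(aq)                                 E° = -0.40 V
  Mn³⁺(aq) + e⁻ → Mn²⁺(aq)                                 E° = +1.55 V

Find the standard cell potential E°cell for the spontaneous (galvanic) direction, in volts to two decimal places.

The Mn³⁺/Mn²⁺ couple has the higher reduction potential, so it is the cathode; Cr³⁺/Cr²⁺ is oxidised at the anode.
E°cell = E°(cathode) − E°(anode) = (+1.55) − (-0.40) = +1.95 V.

+1.95 V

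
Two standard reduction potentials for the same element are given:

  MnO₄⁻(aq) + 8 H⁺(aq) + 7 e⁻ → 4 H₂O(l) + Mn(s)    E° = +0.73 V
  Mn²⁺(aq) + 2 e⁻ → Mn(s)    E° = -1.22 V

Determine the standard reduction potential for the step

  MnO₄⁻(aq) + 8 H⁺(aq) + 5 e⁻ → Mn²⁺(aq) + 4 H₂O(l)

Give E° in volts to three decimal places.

Sequential free energies add, so n₃E°₃ = n₁E°₁ + n₂E°₂.
With n₃ = 7, and the known step contributing 2×(-1.22) V, the unknown satisfies 5·E° = 7×(+0.73) − 2×(-1.22) = +7.550.
E° = +7.550 / 5 = +1.510 V.

+1.510 V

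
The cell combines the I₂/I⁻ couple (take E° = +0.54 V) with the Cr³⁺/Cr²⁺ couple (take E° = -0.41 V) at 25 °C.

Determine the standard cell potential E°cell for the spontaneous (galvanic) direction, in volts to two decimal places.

The I₂/I⁻ couple has the higher reduction potential, so it is the cathode; Cr³⁺/Cr²⁺ is oxidised at the anode.
E°cell = E°(cathode) − E°(anode) = (+0.54) − (-0.41) = +0.95 V.

+0.95 V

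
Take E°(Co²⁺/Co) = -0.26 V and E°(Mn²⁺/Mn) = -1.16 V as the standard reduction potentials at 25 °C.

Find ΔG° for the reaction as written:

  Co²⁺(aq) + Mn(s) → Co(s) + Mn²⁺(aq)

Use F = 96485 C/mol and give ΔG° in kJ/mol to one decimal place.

-173.7 kJ/mol

As written, Co²⁺/Co is reduced (cathode) and Mn²⁺/Mn is oxidised (anode), so E°cell = (-0.26) − (-1.16) = +0.90 V.
Balancing electrons gives n = 2.
ΔG° = −nFE° = −(2)(96485)(+0.90) = -173,673 J = -173.7 kJ/mol.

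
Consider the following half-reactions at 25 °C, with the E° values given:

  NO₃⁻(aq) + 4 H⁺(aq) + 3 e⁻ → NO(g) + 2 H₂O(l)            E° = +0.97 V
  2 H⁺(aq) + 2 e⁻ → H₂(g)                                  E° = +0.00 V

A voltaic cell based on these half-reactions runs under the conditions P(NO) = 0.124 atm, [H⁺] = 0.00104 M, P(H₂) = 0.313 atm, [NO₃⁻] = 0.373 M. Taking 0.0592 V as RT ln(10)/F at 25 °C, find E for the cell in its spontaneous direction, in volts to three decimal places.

+0.906 V

NO₃⁻/NO is the cathode (higher E°), H⁺/H₂ the anode: E°cell = +0.97 − (+0.00) = +0.97 V, n = 6.
Overall: 2 NO₃⁻(aq) + 2 H⁺(aq) + 3 H₂(g) → 2 NO(g) + 4 H₂O(l)
Q = P(NO)^2 / ([NO₃⁻]^2·[H⁺]^2·P(H₂)^3); log Q = 6.523.
E = E° − (0.0592/n) log Q = +0.97 − (0.0592/6)(6.523) = +0.906 V.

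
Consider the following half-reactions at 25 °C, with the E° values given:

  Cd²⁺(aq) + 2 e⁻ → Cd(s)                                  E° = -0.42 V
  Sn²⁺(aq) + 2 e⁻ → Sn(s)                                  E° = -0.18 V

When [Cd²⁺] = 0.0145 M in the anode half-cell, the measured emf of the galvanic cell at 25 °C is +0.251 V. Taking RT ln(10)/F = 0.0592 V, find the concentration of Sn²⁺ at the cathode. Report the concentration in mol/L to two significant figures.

0.034 M

Sn²⁺/Sn is the cathode, Cd²⁺/Cd the anode: E°cell = +0.24 V, n = 2.
Overall reaction: Sn²⁺(aq) + Cd(s) → Sn(s) + Cd²⁺(aq); Q = [Cd²⁺]^1/[Sn²⁺]^1.
From E = E° − (0.0592/n) log Q: log Q = (E° − E)·n/0.0592 = (+0.24 − (+0.251))·2/0.0592 = -0.3716.
So 1·log[Sn²⁺] = 1·log(0.0145) − log Q = -1.8386 − (-0.3716) = -1.4670; [Sn²⁺] = 10^(-1.4670) ≈ 0.034 M.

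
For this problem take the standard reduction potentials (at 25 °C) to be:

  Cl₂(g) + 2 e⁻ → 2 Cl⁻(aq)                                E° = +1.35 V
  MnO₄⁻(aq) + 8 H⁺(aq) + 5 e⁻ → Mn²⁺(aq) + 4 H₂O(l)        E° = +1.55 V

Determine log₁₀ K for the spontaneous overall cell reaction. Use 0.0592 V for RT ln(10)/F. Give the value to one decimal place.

Cathode: MnO₄⁻/Mn²⁺; anode: Cl₂/Cl⁻. E°cell = +0.20 V, n = 10.
log K = nE°cell / 0.0592 = (10)(+0.20) / 0.0592 = 33.8.

33.8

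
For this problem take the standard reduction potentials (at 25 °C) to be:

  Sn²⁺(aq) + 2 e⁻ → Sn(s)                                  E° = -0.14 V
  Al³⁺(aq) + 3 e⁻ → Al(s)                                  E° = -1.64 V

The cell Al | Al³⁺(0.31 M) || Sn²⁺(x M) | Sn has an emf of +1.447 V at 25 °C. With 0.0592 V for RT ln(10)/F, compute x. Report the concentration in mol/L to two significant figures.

Sn²⁺/Sn is the cathode, Al³⁺/Al the anode: E°cell = +1.50 V, n = 6.
Overall reaction: 3 Sn²⁺(aq) + 2 Al(s) → 3 Sn(s) + 2 Al³⁺(aq); Q = [Al³⁺]^2/[Sn²⁺]^3.
From E = E° − (0.0592/n) log Q: log Q = (E° − E)·n/0.0592 = (+1.50 − (+1.447))·6/0.0592 = 5.3716.
So 3·log[Sn²⁺] = 2·log(0.31) − log Q = -1.0173 − (5.3716) = -6.3889; log[Sn²⁺] = -6.3889 / 3 = -2.1296; [Sn²⁺] = 10^(-2.1296) ≈ 0.0074 M.

0.0074 M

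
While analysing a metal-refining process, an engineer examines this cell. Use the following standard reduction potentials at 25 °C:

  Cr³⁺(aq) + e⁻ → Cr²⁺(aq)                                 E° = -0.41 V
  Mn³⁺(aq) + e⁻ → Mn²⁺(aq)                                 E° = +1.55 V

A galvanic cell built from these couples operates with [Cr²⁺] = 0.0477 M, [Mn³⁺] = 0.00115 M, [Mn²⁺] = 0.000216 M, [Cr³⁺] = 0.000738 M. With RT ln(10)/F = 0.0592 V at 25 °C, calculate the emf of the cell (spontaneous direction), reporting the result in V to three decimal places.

+2.110 V

Mn³⁺/Mn²⁺ is the cathode (higher E°), Cr³⁺/Cr²⁺ the anode: E°cell = +1.55 − (-0.41) = +1.96 V, n = 1.
Overall: Mn³⁺(aq) + Cr²⁺(aq) → Mn²⁺(aq) + Cr³⁺(aq)
Q = [Mn²⁺]·[Cr³⁺] / ([Mn³⁺]·[Cr²⁺]); log Q = -2.537.
E = E° − (0.0592/n) log Q = +1.96 − (0.0592/1)(-2.537) = +2.110 V.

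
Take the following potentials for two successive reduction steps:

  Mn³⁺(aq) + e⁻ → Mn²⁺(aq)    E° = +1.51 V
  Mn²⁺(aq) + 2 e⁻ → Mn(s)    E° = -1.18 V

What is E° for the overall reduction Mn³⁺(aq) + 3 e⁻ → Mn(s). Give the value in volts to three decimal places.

Since ΔG° = −nFE° is additive over sequential reductions, n₃E°₃ = n₁E°₁ + n₂E°₂.
E°₃ = (1×+1.51 + 2×-1.18) / 3 = (-0.850) / 3 = -0.283 V.
E° values themselves are not directly additive — weighting by electron count is essential.

-0.283 V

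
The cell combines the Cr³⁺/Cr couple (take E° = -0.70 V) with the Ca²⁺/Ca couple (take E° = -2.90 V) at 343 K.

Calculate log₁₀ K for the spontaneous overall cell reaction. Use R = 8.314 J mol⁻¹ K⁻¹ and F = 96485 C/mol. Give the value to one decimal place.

Cathode: Cr³⁺/Cr; anode: Ca²⁺/Ca. E°cell = (-0.70) − (-2.90) = +2.20 V, with n = 6.
ΔG° = −nFE° = −RT ln K, so ln K = nFE°/(RT) = (6)(96485)(+2.20) / ((8.314)(343)) = 446.611.
log₁₀ K = 446.611 / ln 10 = 194.0.

194.0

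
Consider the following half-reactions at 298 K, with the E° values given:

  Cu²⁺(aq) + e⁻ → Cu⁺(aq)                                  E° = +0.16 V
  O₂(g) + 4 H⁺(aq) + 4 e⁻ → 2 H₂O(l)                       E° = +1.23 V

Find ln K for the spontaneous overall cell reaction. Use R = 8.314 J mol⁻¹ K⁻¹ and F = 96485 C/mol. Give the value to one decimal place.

Cathode: O₂/H₂O; anode: Cu²⁺/Cu⁺. E°cell = (+1.23) − (+0.16) = +1.07 V, with n = 4.
ΔG° = −nFE° = −RT ln K, so ln K = nFE°/(RT) = (4)(96485)(+1.07) / ((8.314)(298)) = 166.678.

166.7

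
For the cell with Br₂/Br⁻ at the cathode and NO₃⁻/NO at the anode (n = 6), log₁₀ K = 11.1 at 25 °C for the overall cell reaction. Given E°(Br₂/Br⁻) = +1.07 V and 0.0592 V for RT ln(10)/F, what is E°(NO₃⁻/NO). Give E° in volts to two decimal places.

+0.96 V

E°cell = (0.0592/n)·log K = (0.0592/6)(11.1) = +0.110 V.
Since Br₂/Br⁻ is the cathode and NO₃⁻/NO the anode, E°cell = E°(Br₂/Br⁻) − E°(NO₃⁻/NO).
So E°(NO₃⁻/NO) = E°(Br₂/Br⁻) − E°cell = (+1.07) − (+0.110) = +0.96 V.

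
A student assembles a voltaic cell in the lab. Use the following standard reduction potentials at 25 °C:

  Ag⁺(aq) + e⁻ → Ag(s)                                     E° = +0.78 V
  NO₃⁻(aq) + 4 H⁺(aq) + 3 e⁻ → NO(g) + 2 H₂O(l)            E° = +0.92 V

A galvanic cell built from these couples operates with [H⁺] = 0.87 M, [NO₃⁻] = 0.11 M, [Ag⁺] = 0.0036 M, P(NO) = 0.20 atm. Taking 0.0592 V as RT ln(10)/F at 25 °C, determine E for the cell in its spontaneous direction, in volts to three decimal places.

NO₃⁻/NO is the cathode (higher E°), Ag⁺/Ag the anode: E°cell = +0.92 − (+0.78) = +0.14 V, n = 3.
Overall: NO₃⁻(aq) + 4 H⁺(aq) + 3 Ag(s) → NO(g) + 2 H₂O(l) + 3 Ag⁺(aq)
Q = P(NO)·[Ag⁺]^3 / ([NO₃⁻]·[H⁺]^4); log Q = -6.830.
E = E° − (0.0592/n) log Q = +0.14 − (0.0592/3)(-6.830) = +0.275 V.

+0.275 V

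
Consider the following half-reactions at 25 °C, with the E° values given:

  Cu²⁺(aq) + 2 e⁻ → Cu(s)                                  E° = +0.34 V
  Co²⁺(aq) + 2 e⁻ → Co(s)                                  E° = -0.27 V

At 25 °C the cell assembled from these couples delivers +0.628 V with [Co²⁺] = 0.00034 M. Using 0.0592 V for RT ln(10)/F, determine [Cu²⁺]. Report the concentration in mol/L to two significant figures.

Cu²⁺/Cu is the cathode, Co²⁺/Co the anode: E°cell = +0.61 V, n = 2.
Overall reaction: Cu²⁺(aq) + Co(s) → Cu(s) + Co²⁺(aq); Q = [Co²⁺]^1/[Cu²⁺]^1.
From E = E° − (0.0592/n) log Q: log Q = (E° − E)·n/0.0592 = (+0.61 − (+0.628))·2/0.0592 = -0.6081.
So 1·log[Cu²⁺] = 1·log(0.00034) − log Q = -3.4685 − (-0.6081) = -2.8604; [Cu²⁺] = 10^(-2.8604) ≈ 0.0014 M.

0.0014 M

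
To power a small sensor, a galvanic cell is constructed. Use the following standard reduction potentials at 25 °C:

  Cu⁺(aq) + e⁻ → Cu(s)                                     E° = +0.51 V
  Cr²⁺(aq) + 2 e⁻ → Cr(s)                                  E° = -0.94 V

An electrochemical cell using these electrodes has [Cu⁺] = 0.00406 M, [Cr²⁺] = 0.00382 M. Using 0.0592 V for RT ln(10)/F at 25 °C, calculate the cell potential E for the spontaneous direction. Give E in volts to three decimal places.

Cu⁺/Cu is the cathode (higher E°), Cr²⁺/Cr the anode: E°cell = +0.51 − (-0.94) = +1.45 V, n = 2.
Overall: 2 Cu⁺(aq) + Cr(s) → 2 Cu(s) + Cr²⁺(aq)
Q = [Cr²⁺] / ([Cu⁺]^2); log Q = 2.365.
E = E° − (0.0592/n) log Q = +1.45 − (0.0592/2)(2.365) = +1.380 V.

+1.380 V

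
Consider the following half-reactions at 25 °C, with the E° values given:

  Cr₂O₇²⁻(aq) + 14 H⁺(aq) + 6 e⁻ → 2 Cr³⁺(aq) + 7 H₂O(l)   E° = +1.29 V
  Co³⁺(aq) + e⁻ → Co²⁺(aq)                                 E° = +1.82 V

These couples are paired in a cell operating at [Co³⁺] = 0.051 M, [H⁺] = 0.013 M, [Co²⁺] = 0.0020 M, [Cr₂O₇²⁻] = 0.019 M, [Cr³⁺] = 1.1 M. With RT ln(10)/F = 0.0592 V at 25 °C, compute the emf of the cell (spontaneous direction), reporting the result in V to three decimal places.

Co³⁺/Co²⁺ is the cathode (higher E°), Cr₂O₇²⁻/Cr³⁺ the anode: E°cell = +1.82 − (+1.29) = +0.53 V, n = 6.
Overall: 6 Co³⁺(aq) + 2 Cr³⁺(aq) + 7 H₂O(l) → 6 Co²⁺(aq) + Cr₂O₇²⁻(aq) + 14 H⁺(aq)
Q = [Co²⁺]^6·[Cr₂O₇²⁻]·[H⁺]^14 / ([Co³⁺]^6·[Cr³⁺]^2); log Q = -36.648.
E = E° − (0.0592/n) log Q = +0.53 − (0.0592/6)(-36.648) = +0.892 V.

+0.892 V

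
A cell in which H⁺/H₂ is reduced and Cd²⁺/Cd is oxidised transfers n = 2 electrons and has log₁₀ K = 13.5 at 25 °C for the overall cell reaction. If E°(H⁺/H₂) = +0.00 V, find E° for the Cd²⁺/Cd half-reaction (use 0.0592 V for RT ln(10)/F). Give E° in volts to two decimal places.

E°cell = (0.0592/n)·log K = (0.0592/2)(13.5) = +0.400 V.
Since H⁺/H₂ is the cathode and Cd²⁺/Cd the anode, E°cell = E°(H⁺/H₂) − E°(Cd²⁺/Cd).
So E°(Cd²⁺/Cd) = E°(H⁺/H₂) − E°cell = (+0.00) − (+0.400) = -0.40 V.

-0.40 V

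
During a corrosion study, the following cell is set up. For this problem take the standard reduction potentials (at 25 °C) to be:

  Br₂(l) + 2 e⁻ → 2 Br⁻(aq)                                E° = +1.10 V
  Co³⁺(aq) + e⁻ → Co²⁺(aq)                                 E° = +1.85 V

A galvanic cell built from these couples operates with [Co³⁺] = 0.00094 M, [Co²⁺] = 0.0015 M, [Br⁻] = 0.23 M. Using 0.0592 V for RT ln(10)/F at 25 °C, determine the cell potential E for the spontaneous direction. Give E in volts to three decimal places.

Co³⁺/Co²⁺ is the cathode (higher E°), Br₂/Br⁻ the anode: E°cell = +1.85 − (+1.10) = +0.75 V, n = 2.
Overall: 2 Co³⁺(aq) + 2 Br⁻(aq) → 2 Co²⁺(aq) + Br₂(l)
Q = [Co²⁺]^2 / ([Co³⁺]^2·[Br⁻]^2); log Q = 1.682.
E = E° − (0.0592/n) log Q = +0.75 − (0.0592/2)(1.682) = +0.700 V.

+0.700 V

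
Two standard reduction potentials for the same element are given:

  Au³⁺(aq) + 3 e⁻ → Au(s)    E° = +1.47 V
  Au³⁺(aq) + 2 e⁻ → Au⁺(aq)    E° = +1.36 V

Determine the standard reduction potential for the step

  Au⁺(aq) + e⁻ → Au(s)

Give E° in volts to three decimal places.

+1.690 V

Sequential free energies add, so n₃E°₃ = n₁E°₁ + n₂E°₂.
With n₃ = 3, and the known step contributing 2×(+1.36) V, the unknown satisfies 1·E° = 3×(+1.47) − 2×(+1.36) = +1.690.
E° = +1.690 / 1 = +1.690 V.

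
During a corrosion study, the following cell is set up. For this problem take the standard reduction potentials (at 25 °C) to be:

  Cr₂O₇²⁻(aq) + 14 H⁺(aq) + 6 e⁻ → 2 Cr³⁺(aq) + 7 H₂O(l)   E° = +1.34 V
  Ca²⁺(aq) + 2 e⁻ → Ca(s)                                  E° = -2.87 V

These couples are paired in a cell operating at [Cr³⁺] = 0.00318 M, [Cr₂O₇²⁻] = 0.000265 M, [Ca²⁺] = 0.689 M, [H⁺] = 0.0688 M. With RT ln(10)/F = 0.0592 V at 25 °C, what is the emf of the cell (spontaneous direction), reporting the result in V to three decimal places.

Cr₂O₇²⁻/Cr³⁺ is the cathode (higher E°), Ca²⁺/Ca the anode: E°cell = +1.34 − (-2.87) = +4.21 V, n = 6.
Overall: Cr₂O₇²⁻(aq) + 14 H⁺(aq) + 3 Ca(s) → 2 Cr³⁺(aq) + 7 H₂O(l) + 3 Ca²⁺(aq)
Q = [Cr³⁺]^2·[Ca²⁺]^3 / ([Cr₂O₇²⁻]·[H⁺]^14); log Q = 14.370.
E = E° − (0.0592/n) log Q = +4.21 − (0.0592/6)(14.370) = +4.068 V.

+4.068 V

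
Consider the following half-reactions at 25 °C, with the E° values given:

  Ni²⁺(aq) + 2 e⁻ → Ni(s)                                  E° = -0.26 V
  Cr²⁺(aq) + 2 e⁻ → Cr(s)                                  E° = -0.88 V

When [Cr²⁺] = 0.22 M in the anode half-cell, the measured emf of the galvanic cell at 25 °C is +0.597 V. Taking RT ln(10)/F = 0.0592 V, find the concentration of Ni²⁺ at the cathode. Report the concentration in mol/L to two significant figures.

Ni²⁺/Ni is the cathode, Cr²⁺/Cr the anode: E°cell = +0.62 V, n = 2.
Overall reaction: Ni²⁺(aq) + Cr(s) → Ni(s) + Cr²⁺(aq); Q = [Cr²⁺]^1/[Ni²⁺]^1.
From E = E° − (0.0592/n) log Q: log Q = (E° − E)·n/0.0592 = (+0.62 − (+0.597))·2/0.0592 = 0.7770.
So 1·log[Ni²⁺] = 1·log(0.22) − log Q = -0.6576 − (0.7770) = -1.4346; [Ni²⁺] = 10^(-1.4346) ≈ 0.037 M.

0.037 M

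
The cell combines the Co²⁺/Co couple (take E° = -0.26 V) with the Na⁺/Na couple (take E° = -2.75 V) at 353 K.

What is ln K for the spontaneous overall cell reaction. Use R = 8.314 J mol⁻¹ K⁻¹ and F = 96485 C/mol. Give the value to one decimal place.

163.7

Cathode: Co²⁺/Co; anode: Na⁺/Na. E°cell = (-0.26) − (-2.75) = +2.49 V, with n = 2.
ΔG° = −nFE° = −RT ln K, so ln K = nFE°/(RT) = (2)(96485)(+2.49) / ((8.314)(353)) = 163.721.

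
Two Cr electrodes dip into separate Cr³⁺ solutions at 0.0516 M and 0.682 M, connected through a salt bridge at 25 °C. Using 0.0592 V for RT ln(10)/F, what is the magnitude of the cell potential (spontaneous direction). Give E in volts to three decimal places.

+0.022 V

For a concentration cell E°cell = 0. The 0.682 M side is the cathode (reduction is favoured where [Cr³⁺] is higher).
With n = 3, E = −(0.0592/3) log([Cr³⁺]ₐₙ/[Cr³⁺]꜀ₐₜ) = −(0.0592/3) log(0.0516/0.682) = −(0.0592/3)(-1.121) = +0.022 V.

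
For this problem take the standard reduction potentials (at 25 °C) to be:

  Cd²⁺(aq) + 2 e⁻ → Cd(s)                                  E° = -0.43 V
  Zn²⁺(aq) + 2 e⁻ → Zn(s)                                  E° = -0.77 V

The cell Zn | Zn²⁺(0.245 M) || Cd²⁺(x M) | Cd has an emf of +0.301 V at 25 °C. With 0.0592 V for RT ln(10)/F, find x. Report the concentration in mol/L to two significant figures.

Cd²⁺/Cd is the cathode, Zn²⁺/Zn the anode: E°cell = +0.34 V, n = 2.
Overall reaction: Cd²⁺(aq) + Zn(s) → Cd(s) + Zn²⁺(aq); Q = [Zn²⁺]^1/[Cd²⁺]^1.
From E = E° − (0.0592/n) log Q: log Q = (E° − E)·n/0.0592 = (+0.34 − (+0.301))·2/0.0592 = 1.3176.
So 1·log[Cd²⁺] = 1·log(0.245) − log Q = -0.6108 − (1.3176) = -1.9284; [Cd²⁺] = 10^(-1.9284) ≈ 0.012 M.

0.012 M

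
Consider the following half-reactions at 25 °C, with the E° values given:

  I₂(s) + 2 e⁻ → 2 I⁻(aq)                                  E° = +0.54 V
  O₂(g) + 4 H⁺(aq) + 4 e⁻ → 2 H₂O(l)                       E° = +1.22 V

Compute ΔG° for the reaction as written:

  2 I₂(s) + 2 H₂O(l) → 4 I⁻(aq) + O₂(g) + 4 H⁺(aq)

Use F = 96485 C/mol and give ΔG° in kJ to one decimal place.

As written, I₂/I⁻ is reduced (cathode) and O₂/H₂O is oxidised (anode), so E°cell = (+0.54) − (+1.22) = -0.68 V.
Balancing electrons gives n = 4.
ΔG° = −nFE° = −(4)(96485)(-0.68) = 262,439 J = +262.4 kJ.

+262.4 kJ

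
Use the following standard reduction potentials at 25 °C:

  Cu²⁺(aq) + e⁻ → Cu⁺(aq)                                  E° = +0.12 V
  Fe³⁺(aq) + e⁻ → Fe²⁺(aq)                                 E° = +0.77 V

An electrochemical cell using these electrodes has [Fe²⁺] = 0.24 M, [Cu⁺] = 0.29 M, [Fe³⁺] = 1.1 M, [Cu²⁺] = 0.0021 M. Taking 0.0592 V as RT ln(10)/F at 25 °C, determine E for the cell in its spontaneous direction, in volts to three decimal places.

Fe³⁺/Fe²⁺ is the cathode (higher E°), Cu²⁺/Cu⁺ the anode: E°cell = +0.77 − (+0.12) = +0.65 V, n = 1.
Overall: Fe³⁺(aq) + Cu⁺(aq) → Fe²⁺(aq) + Cu²⁺(aq)
Q = [Fe²⁺]·[Cu²⁺] / ([Fe³⁺]·[Cu⁺]); log Q = -2.801.
E = E° − (0.0592/n) log Q = +0.65 − (0.0592/1)(-2.801) = +0.816 V.

+0.816 V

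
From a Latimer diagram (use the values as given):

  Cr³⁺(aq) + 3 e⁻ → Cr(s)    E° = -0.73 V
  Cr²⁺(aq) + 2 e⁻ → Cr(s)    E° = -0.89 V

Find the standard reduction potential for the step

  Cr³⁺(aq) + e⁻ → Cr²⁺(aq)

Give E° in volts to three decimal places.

Sequential free energies add, so n₃E°₃ = n₁E°₁ + n₂E°₂.
With n₃ = 3, and the known step contributing 2×(-0.89) V, the unknown satisfies 1·E° = 3×(-0.73) − 2×(-0.89) = -0.410.
E° = -0.410 / 1 = -0.410 V.

-0.410 V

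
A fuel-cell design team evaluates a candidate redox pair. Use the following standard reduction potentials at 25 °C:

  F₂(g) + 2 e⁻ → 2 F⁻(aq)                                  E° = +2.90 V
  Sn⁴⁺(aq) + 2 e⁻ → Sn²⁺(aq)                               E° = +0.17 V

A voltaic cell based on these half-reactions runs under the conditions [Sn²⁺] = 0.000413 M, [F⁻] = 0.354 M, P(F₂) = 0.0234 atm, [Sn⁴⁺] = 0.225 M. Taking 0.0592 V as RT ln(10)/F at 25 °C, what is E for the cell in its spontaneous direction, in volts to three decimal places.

F₂/F⁻ is the cathode (higher E°), Sn⁴⁺/Sn²⁺ the anode: E°cell = +2.90 − (+0.17) = +2.73 V, n = 2.
Overall: F₂(g) + Sn²⁺(aq) → 2 F⁻(aq) + Sn⁴⁺(aq)
Q = [F⁻]^2·[Sn⁴⁺] / (P(F₂)·[Sn²⁺]); log Q = 3.465.
E = E° − (0.0592/n) log Q = +2.73 − (0.0592/2)(3.465) = +2.627 V.

+2.627 V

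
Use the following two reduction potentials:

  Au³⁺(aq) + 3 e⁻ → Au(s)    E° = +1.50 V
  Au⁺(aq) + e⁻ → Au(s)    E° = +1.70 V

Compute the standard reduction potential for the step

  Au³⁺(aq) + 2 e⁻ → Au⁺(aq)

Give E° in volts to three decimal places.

+1.400 V

Sequential free energies add, so n₃E°₃ = n₁E°₁ + n₂E°₂.
With n₃ = 3, and the known step contributing 1×(+1.70) V, the unknown satisfies 2·E° = 3×(+1.50) − 1×(+1.70) = +2.800.
E° = +2.800 / 2 = +1.400 V.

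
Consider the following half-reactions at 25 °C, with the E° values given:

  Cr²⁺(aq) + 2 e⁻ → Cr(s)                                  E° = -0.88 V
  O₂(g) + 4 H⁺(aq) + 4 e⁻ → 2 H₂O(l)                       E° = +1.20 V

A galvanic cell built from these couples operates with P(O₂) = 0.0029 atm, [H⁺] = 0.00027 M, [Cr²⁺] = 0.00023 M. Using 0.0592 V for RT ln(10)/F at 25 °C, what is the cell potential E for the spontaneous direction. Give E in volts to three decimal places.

+1.939 V

O₂/H₂O is the cathode (higher E°), Cr²⁺/Cr the anode: E°cell = +1.20 − (-0.88) = +2.08 V, n = 4.
Overall: O₂(g) + 4 H⁺(aq) + 2 Cr(s) → 2 H₂O(l) + 2 Cr²⁺(aq)
Q = [Cr²⁺]^2 / (P(O₂)·[H⁺]^4); log Q = 9.536.
E = E° − (0.0592/n) log Q = +2.08 − (0.0592/4)(9.536) = +1.939 V.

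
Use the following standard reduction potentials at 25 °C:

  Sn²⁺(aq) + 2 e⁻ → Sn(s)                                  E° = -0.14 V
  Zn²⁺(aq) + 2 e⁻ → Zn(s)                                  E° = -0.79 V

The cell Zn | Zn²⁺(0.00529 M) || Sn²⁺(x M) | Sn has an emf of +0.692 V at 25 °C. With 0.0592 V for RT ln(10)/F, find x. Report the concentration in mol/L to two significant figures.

0.14 M

Sn²⁺/Sn is the cathode, Zn²⁺/Zn the anode: E°cell = +0.65 V, n = 2.
Overall reaction: Sn²⁺(aq) + Zn(s) → Sn(s) + Zn²⁺(aq); Q = [Zn²⁺]^1/[Sn²⁺]^1.
From E = E° − (0.0592/n) log Q: log Q = (E° − E)·n/0.0592 = (+0.65 − (+0.692))·2/0.0592 = -1.4189.
So 1·log[Sn²⁺] = 1·log(0.00529) − log Q = -2.2765 − (-1.4189) = -0.8576; [Sn²⁺] = 10^(-0.8576) ≈ 0.14 M.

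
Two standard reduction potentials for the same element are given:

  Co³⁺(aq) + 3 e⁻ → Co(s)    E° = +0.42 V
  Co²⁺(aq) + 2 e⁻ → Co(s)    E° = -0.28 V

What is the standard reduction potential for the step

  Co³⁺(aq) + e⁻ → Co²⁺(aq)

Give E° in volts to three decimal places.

+1.820 V

Sequential free energies add, so n₃E°₃ = n₁E°₁ + n₂E°₂.
With n₃ = 3, and the known step contributing 2×(-0.28) V, the unknown satisfies 1·E° = 3×(+0.42) − 2×(-0.28) = +1.820.
E° = +1.820 / 1 = +1.820 V.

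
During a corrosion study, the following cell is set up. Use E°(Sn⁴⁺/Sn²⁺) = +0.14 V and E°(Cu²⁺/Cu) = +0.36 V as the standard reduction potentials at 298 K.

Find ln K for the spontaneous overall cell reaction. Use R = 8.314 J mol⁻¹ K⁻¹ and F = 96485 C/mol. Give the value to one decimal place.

Cathode: Cu²⁺/Cu; anode: Sn⁴⁺/Sn²⁺. E°cell = (+0.36) − (+0.14) = +0.22 V, with n = 2.
ΔG° = −nFE° = −RT ln K, so ln K = nFE°/(RT) = (2)(96485)(+0.22) / ((8.314)(298)) = 17.135.

17.1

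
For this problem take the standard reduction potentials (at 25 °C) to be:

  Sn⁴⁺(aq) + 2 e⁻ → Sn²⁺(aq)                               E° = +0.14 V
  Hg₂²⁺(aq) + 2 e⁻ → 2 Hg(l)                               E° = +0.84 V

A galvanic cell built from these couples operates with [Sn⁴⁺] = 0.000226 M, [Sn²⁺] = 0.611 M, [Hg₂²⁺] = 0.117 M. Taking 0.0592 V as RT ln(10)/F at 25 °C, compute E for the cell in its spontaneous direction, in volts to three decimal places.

+0.774 V

Hg₂²⁺/Hg is the cathode (higher E°), Sn⁴⁺/Sn²⁺ the anode: E°cell = +0.84 − (+0.14) = +0.70 V, n = 2.
Overall: Hg₂²⁺(aq) + Sn²⁺(aq) → 2 Hg(l) + Sn⁴⁺(aq)
Q = [Sn⁴⁺] / ([Hg₂²⁺]·[Sn²⁺]); log Q = -2.500.
E = E° − (0.0592/n) log Q = +0.70 − (0.0592/2)(-2.500) = +0.774 V.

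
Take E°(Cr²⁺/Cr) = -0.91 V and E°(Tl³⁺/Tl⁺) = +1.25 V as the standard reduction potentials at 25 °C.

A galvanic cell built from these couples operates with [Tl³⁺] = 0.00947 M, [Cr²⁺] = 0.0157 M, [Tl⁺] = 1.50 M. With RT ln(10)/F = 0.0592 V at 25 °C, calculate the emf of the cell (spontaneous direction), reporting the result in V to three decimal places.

+2.148 V

Tl³⁺/Tl⁺ is the cathode (higher E°), Cr²⁺/Cr the anode: E°cell = +1.25 − (-0.91) = +2.16 V, n = 2.
Overall: Tl³⁺(aq) + Cr(s) → Tl⁺(aq) + Cr²⁺(aq)
Q = [Tl⁺]·[Cr²⁺] / ([Tl³⁺]); log Q = 0.396.
E = E° − (0.0592/n) log Q = +2.16 − (0.0592/2)(0.396) = +2.148 V.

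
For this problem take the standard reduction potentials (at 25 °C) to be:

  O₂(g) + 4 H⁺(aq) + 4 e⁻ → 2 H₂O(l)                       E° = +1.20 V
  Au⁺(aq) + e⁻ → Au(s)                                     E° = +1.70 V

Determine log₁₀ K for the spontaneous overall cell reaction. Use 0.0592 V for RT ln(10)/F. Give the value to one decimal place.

33.8

Cathode: Au⁺/Au; anode: O₂/H₂O. E°cell = +0.50 V, n = 4.
log K = nE°cell / 0.0592 = (4)(+0.50) / 0.0592 = 33.8.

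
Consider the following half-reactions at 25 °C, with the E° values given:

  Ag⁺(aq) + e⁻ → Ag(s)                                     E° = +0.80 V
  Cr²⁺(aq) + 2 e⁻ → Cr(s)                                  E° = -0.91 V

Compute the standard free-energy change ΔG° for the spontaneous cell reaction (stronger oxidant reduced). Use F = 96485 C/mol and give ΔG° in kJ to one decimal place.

-330.0 kJ

Ag⁺/Ag (E° = +0.80 V) is the cathode; Cr²⁺/Cr (E° = -0.91 V) is the anode, so E°cell = +1.71 V.
Balancing electrons gives n = 2 (lcm of 1 and 2).
ΔG° = −nFE° = −(2)(96485)(+1.71) = -329,979 J = -330.0 kJ.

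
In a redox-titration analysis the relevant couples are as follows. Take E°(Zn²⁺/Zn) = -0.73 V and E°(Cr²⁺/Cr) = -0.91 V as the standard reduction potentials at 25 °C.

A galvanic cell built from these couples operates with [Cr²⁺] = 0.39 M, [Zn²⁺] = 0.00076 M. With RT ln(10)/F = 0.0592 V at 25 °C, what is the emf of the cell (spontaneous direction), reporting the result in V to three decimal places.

+0.100 V

Zn²⁺/Zn is the cathode (higher E°), Cr²⁺/Cr the anode: E°cell = -0.73 − (-0.91) = +0.18 V, n = 2.
Overall: Zn²⁺(aq) + Cr(s) → Zn(s) + Cr²⁺(aq)
Q = [Cr²⁺] / ([Zn²⁺]); log Q = 2.710.
E = E° − (0.0592/n) log Q = +0.18 − (0.0592/2)(2.710) = +0.100 V.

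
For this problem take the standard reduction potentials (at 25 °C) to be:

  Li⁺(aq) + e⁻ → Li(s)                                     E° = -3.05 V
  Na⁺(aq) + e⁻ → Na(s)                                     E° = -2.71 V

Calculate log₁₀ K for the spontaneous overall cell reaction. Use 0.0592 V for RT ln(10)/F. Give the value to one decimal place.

5.7

Cathode: Na⁺/Na; anode: Li⁺/Li. E°cell = +0.34 V, n = 1.
log K = nE°cell / 0.0592 = (1)(+0.34) / 0.0592 = 5.7.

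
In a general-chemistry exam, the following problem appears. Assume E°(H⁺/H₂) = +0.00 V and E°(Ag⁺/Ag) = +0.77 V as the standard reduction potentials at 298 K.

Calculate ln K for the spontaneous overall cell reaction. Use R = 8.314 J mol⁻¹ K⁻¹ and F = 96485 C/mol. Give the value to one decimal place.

60.0

Cathode: Ag⁺/Ag; anode: H⁺/H₂. E°cell = (+0.77) − (+0.00) = +0.77 V, with n = 2.
ΔG° = −nFE° = −RT ln K, so ln K = nFE°/(RT) = (2)(96485)(+0.77) / ((8.314)(298)) = 59.973.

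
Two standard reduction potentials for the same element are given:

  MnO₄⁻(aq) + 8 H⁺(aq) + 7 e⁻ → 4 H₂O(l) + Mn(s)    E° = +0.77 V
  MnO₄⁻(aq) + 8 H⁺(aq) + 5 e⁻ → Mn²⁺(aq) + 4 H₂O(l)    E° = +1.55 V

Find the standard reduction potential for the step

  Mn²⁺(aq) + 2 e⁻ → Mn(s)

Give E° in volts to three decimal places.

-1.180 V

Sequential free energies add, so n₃E°₃ = n₁E°₁ + n₂E°₂.
With n₃ = 7, and the known step contributing 5×(+1.55) V, the unknown satisfies 2·E° = 7×(+0.77) − 5×(+1.55) = -2.360.
E° = -2.360 / 2 = -1.180 V.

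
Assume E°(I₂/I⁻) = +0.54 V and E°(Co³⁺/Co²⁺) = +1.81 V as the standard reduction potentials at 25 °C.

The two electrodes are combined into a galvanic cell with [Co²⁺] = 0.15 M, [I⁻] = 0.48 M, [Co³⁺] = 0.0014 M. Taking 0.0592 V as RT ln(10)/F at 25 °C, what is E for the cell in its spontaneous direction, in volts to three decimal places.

Co³⁺/Co²⁺ is the cathode (higher E°), I₂/I⁻ the anode: E°cell = +1.81 − (+0.54) = +1.27 V, n = 2.
Overall: 2 Co³⁺(aq) + 2 I⁻(aq) → 2 Co²⁺(aq) + I₂(s)
Q = [Co²⁺]^2 / ([Co³⁺]^2·[I⁻]^2); log Q = 4.697.
E = E° − (0.0592/n) log Q = +1.27 − (0.0592/2)(4.697) = +1.131 V.

+1.131 V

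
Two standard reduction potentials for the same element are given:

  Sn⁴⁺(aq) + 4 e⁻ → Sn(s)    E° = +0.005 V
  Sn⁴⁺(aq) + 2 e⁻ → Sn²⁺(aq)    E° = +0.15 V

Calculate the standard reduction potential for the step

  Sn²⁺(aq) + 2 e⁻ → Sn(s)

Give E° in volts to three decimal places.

Sequential free energies add, so n₃E°₃ = n₁E°₁ + n₂E°₂.
With n₃ = 4, and the known step contributing 2×(+0.15) V, the unknown satisfies 2·E° = 4×(+0.005) − 2×(+0.15) = -0.280.
E° = -0.280 / 2 = -0.140 V.

-0.140 V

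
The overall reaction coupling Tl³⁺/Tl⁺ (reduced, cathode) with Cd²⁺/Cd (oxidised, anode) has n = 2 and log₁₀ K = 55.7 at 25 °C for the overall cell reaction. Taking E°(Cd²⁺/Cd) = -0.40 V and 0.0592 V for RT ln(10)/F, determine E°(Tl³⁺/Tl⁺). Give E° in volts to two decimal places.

E°cell = (0.0592/n)·log K = (0.0592/2)(55.7) = +1.649 V.
Since Tl³⁺/Tl⁺ is the cathode and Cd²⁺/Cd the anode, E°cell = E°(Tl³⁺/Tl⁺) − E°(Cd²⁺/Cd).
So E°(Tl³⁺/Tl⁺) = E°cell + E°(Cd²⁺/Cd) = +1.649 + (-0.40) = +1.25 V.

+1.25 V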